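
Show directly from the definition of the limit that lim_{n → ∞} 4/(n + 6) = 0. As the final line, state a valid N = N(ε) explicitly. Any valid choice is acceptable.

Suppose ε > 0. For n ≥ 1, |4/(n + 6) − 0| = 4/(n + 6) ≤ 4/n.
We need 4/n < ε, i.e. n > 4/ε.
Take N = 4/ε. If n > N then |4/(n + 6)| ≤ 4/n < ε.

N = 4/ε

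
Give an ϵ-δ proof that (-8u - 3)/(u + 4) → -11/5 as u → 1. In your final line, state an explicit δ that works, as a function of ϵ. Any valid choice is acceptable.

δ = min(5/2, (25/58)ϵ)

Let ϵ > 0 be given. We want δ > 0 with 0 < |u − 1| < δ ⇒ |(-8u - 3)/(u + 4) + 11/5| < ϵ.
Combining over a common denominator, (-8u - 3)/(u + 4) + 11/5 = [(-8u - 3)·5 − (-11)·(u + 4)] / [5·(u + 4)] = -29(u − 1) / (5(u + 4)).
So |(-8u - 3)/(u + 4) + 11/5| = 29|u − 1| / (5·|u + 4|).
Restrict δ ≤ 5/2. Then |u − 1| < 5/2 gives |u + 4| = |(u − 1) + 5| ≥ 5 − 5/2 = 5/2.
Hence |(-8u - 3)/(u + 4) + 11/5| < 29|u − 1|/(5·(5/2)) = (58/25)|u − 1|, which is < ϵ once |u − 1| < (25/58)ϵ.
Take δ = min(5/2, (25/58)ϵ). Then 0 < |u − 1| < δ forces both bounds, so |(-8u - 3)/(u + 4) + 11/5| < ϵ.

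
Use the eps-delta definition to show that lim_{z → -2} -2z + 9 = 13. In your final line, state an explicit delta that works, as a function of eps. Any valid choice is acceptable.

Suppose eps > 0. We need delta > 0 so that 0 < |z + 2| < delta implies |(-2z + 9) − 13| < eps.
Since (-2z + 9) − 13 = -2(z + 2), we have |(-2z + 9) − 13| = 2|z + 2|.
Thus it suffices that |z + 2| < eps/2.
Choosing delta = eps/2 gives |(-2z + 9) − 13| = 2|z + 2| < eps whenever |z + 2| < delta.

delta = eps/2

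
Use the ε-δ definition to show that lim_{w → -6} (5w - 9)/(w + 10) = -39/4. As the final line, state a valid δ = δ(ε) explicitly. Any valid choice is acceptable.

Suppose ε > 0. We want δ > 0 with 0 < |w + 6| < δ ⇒ |(5w - 9)/(w + 10) + 39/4| < ε.
Combining over a common denominator, (5w - 9)/(w + 10) + 39/4 = [(5w - 9)·4 − (-39)·(w + 10)] / [4·(w + 10)] = 59(w + 6) / (4(w + 10)).
So |(5w - 9)/(w + 10) + 39/4| = 59|w + 6| / (4·|w + 10|).
Restrict δ ≤ 2. Then |w + 6| < 2 gives |w + 10| = |(w + 6) + 4| ≥ 4 − 2 = 2.
Hence |(5w - 9)/(w + 10) + 39/4| < 59|w + 6|/(4·2) = (59/8)|w + 6|, which is < ε once |w + 6| < (8/59)ε.
Take δ = min(2, (8/59)ε). Then 0 < |w + 6| < δ forces both bounds, so |(5w - 9)/(w + 10) + 39/4| < ε.

δ = min(2, (8/59)ε)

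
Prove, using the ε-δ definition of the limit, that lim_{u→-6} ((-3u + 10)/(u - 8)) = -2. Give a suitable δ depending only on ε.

Let ε > 0. We want δ > 0 with 0 < |u + 6| < δ ⇒ |(-3u + 10)/(u - 8) + 2| < ε.
Combining over a common denominator, (-3u + 10)/(u - 8) + 2 = [(-3u + 10)·(-14) − 28·(u - 8)] / [(-14)·(u - 8)] = 14(u + 6) / ((-14)(u - 8)).
So |(-3u + 10)/(u - 8) + 2| = 14|u + 6| / (14·|u − 8|).
Restrict δ ≤ 7. Then |u + 6| < 7 gives |u − 8| = |(u + 6) + (-14)| ≥ 14 − 7 = 7.
Hence |(-3u + 10)/(u - 8) + 2| < 14|u + 6|/(14·7) = (1/7)|u + 6|, which is < ε once |u + 6| < 7ε.
Take δ = min(7, 7ε). Then 0 < |u + 6| < δ forces both bounds, so |(-3u + 10)/(u - 8) + 2| < ε.

δ = min(7, 7ε)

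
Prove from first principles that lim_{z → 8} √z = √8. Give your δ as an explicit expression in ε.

Fix ε > 0. We want δ > 0 such that 0 < |z − 8| < δ implies |√z − √8| < ε.
Multiplying by the conjugate, |√z − √8| = |z − 8|/(√z + √8).
Restrict δ ≤ 8 so that |z − 8| < 8 forces z > 0, and then √z + √8 > √8.
Hence |√z − √8| < |z − 8|/√8, which is < ε once |z − 8| < √8·ε.
Take δ = min(8, √8·ε). If 0 < |z − 8| < δ then z > 0 and |√z − √8| < |z − 8|/√8 < ε.

δ = min(8, √8·ε)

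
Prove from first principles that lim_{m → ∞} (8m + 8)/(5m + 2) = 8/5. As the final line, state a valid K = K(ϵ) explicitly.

Fix ϵ > 0. For m ≥ 1, |(8m + 8)/(5m + 2) − (8/5)| = |24|/(5(5m + 2)) = 24/(5(5m + 2)).
Since 5m + 2 ≥ 5m for m ≥ 1, this is ≤ 24/(5·5m) = (24/25)/m.
So |(8m + 8)/(5m + 2) − (8/5)| < ϵ whenever m > (24/25)/ϵ.
Take K = (24/25)/ϵ. If m > K then |(8m + 8)/(5m + 2) − (8/5)| ≤ (24/25)/m < ϵ.

K = (24/25)/ϵ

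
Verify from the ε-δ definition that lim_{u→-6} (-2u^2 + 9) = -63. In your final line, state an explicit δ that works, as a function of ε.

δ = min(1, ε/26)

Let ε > 0 be given. We want δ > 0 such that 0 < |u + 6| < δ implies |(-2u^2 + 9) + 63| < ε.
(-2u^2 + 9) + 63 = -2u^2 + 72 = (u + 6)(-2u + 12).
So |(-2u^2 + 9) + 63| = |u + 6|·|-2u + 12|.
Assume first that |u + 6| < 1, so |u| < 7. Then |-2u + 12| ≤ 2·7 + 12 = 26.
Hence |(-2u^2 + 9) + 63| ≤ 26|u + 6| < ε provided |u + 6| < ε/26.
Take δ = min(1, ε/26). Then 0 < |u + 6| < δ gives both |u + 6| < 1 and |u + 6| < ε/26, so |(-2u^2 + 9) + 63| < ε.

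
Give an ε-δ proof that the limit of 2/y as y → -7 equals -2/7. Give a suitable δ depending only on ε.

Suppose ε > 0. We seek δ > 0 such that 0 < |y + 7| < δ implies |2/y + 2/7| < ε.
|2/y + 2/7| = 2·|-7 − y|/(7·|y|) = 2|y + 7|/(7|y|).
Restrict δ ≤ 7/2. Then |y + 7| < 7/2 gives |y| > 7/2, so 7|y| > 49/2.
Then |2/y + 2/7| < 2|y + 7|/(49/2), which is < ε when |y + 7| < (49/4)ε.
Take δ = min(7/2, (49/4)ε). Then 0 < |y + 7| < δ gives both |y + 7| < 7/2 and |y + 7| < (49/4)ε, so |2/y + 2/7| < ε.

δ = min(7/2, (49/4)ε)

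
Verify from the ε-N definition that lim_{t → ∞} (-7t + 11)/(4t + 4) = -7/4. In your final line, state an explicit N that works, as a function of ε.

N = (9/2)/ε

Suppose ε > 0. We seek N > 0 such that t > N implies |(-7t + 11)/(4t + 4) + 7/4| < ε.
(-7t + 11)/(4t + 4) + 7/4 = (4(-7t + 11) − (-7)(4t + 4)) / (4(4t + 4)) = 72/(4(4t + 4)).
For t > 0 we have 4t + 4 > 4t, so |(-7t + 11)/(4t + 4) + 7/4| = 72/(4(4t + 4)) < 72/(4·4t) = (9/2)/t.
Thus |(-7t + 11)/(4t + 4) + 7/4| < ε whenever t > (9/2)/ε.
Take N = (9/2)/ε. If t > N then |(-7t + 11)/(4t + 4) + 7/4| < (9/2)/t < ε.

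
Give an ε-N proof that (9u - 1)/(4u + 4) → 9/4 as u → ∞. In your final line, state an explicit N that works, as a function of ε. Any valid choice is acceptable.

N = (5/2)/ε

Fix ε > 0. We seek N > 0 such that u > N implies |(9u - 1)/(4u + 4) − (9/4)| < ε.
(9u - 1)/(4u + 4) − (9/4) = (4(9u - 1) − 9(4u + 4)) / (4(4u + 4)) = -40/(4(4u + 4)).
For u > 0 we have 4u + 4 > 4u, so |(9u - 1)/(4u + 4) − (9/4)| = 40/(4(4u + 4)) < 40/(4·4u) = (5/2)/u.
Thus |(9u - 1)/(4u + 4) − (9/4)| < ε whenever u > (5/2)/ε.
Take N = (5/2)/ε. If u > N then |(9u - 1)/(4u + 4) − (9/4)| < (5/2)/u < ε.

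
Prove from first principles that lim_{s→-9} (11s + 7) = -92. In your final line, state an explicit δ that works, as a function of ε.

Fix ε > 0. We need δ > 0 so that 0 < |s + 9| < δ implies |(11s + 7) + 92| < ε.
Since (11s + 7) + 92 = 11(s + 9), we have |(11s + 7) + 92| = 11|s + 9|.
Thus it suffices that |s + 9| < ε/11.
Take δ = ε/11. If 0 < |s + 9| < δ then |(11s + 7) + 92| = 11|s + 9| < 11·(ε/11) = ε.

δ = ε/11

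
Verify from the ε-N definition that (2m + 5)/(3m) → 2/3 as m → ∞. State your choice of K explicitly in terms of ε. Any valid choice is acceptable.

K = (5/3)/ε

Let ε > 0 be given. For m ≥ 1, |(2m + 5)/(3m) − (2/3)| = |15|/(3(3m)) = 15/(3(3m)).
Since 3m ≥ 3m for m ≥ 1, this is ≤ 15/(3·3m) = (5/3)/m.
So |(2m + 5)/(3m) − (2/3)| < ε whenever m > (5/3)/ε.
Take K = (5/3)/ε. If m > K then |(2m + 5)/(3m) − (2/3)| ≤ (5/3)/m < ε.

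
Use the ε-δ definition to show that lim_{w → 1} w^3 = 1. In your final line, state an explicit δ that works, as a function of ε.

Suppose ε > 0. We seek δ > 0 with 0 < |w − 1| < δ ⇒ |w^3 − 1| < ε.
Factor: w^3 − 1 = (w − 1)(w^2 + w + 1), so |w^3 − 1| = |w − 1|·|w^2 + w + 1|.
Impose δ ≤ 2 so that |w| < 3; then |w^2 + w + 1| ≤ 13.
Hence |w^3 − 1| ≤ 13|w − 1|, which is < ε once |w − 1| < ε/13.
Take δ = min(2, ε/13). If 0 < |w − 1| < δ then both bounds hold and |w^3 − 1| ≤ 13|w − 1| < 13·(ε/13) = ε.

δ = min(2, ε/13)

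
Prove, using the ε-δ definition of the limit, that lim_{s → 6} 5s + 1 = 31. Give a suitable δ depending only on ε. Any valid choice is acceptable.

Fix ε > 0. We need δ > 0 so that 0 < |s − 6| < δ implies |(5s + 1) − 31| < ε.
Since (5s + 1) − 31 = 5(s − 6), we have |(5s + 1) − 31| = 5|s − 6|.
So 5|s − 6| < ε exactly when |s − 6| < ε/5.
Choosing δ = ε/5 gives |(5s + 1) − 31| = 5|s − 6| < ε whenever |s − 6| < δ.

δ = ε/5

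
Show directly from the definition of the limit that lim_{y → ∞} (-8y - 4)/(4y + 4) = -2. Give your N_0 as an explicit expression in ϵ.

Let ϵ > 0. We seek N_0 > 0 such that y > N_0 implies |(-8y - 4)/(4y + 4) + 2| < ϵ.
(-8y - 4)/(4y + 4) + 2 = (4(-8y - 4) − (-8)(4y + 4)) / (4(4y + 4)) = 16/(4(4y + 4)).
For y > 0 we have 4y + 4 > 4y, so |(-8y - 4)/(4y + 4) + 2| = 16/(4(4y + 4)) < 16/(4·4y) = 1/y.
Thus |(-8y - 4)/(4y + 4) + 2| < ϵ whenever y > 1/ϵ.
Take N_0 = 1/ϵ. If y > N_0 then |(-8y - 4)/(4y + 4) + 2| < 1/y < ϵ.

N_0 = 1/ϵ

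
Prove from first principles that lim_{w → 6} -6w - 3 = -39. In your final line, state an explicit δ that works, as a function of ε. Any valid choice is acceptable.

Fix ε > 0. We need δ > 0 so that 0 < |w − 6| < δ implies |(-6w - 3) + 39| < ε.
Since (-6w - 3) + 39 = -6(w − 6), we have |(-6w - 3) + 39| = 6|w − 6|.
Thus it suffices that |w − 6| < ε/6.
Choosing δ = ε/6 gives |(-6w - 3) + 39| = 6|w − 6| < ε whenever |w − 6| < δ.

δ = ε/6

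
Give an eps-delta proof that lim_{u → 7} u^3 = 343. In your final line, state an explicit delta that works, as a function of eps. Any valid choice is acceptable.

delta = min(1, eps/169)

Suppose eps > 0. We seek delta > 0 with 0 < |u − 7| < delta ⇒ |u^3 − 343| < eps.
Factor: u^3 − 343 = (u − 7)(u^2 + 7u + 49), so |u^3 − 343| = |u − 7|·|u^2 + 7u + 49|.
Restrict delta ≤ 1. Then |u − 7| < 1 gives |u| < 8, so by the triangle inequality |u^2 + 7u + 49| ≤ 8^2 + 7·8 + 49 = 169.
Hence |u^3 − 343| ≤ 169|u − 7|, which is < eps once |u − 7| < eps/169.
Take delta = min(1, eps/169). If 0 < |u − 7| < delta then both bounds hold and |u^3 − 343| ≤ 169|u − 7| < 169·(eps/169) = eps.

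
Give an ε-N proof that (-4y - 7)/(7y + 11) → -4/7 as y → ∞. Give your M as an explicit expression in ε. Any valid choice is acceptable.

M = (5/49)/ε

Fix ε > 0. We seek M > 0 such that y > M implies |(-4y - 7)/(7y + 11) + 4/7| < ε.
(-4y - 7)/(7y + 11) + 4/7 = (7(-4y - 7) − (-4)(7y + 11)) / (7(7y + 11)) = -5/(7(7y + 11)).
For y > 0 we have 7y + 11 > 7y, so |(-4y - 7)/(7y + 11) + 4/7| = 5/(7(7y + 11)) < 5/(7·7y) = (5/49)/y.
Thus |(-4y - 7)/(7y + 11) + 4/7| < ε whenever y > (5/49)/ε.
Take M = (5/49)/ε. If y > M then |(-4y - 7)/(7y + 11) + 4/7| < (5/49)/y < ε.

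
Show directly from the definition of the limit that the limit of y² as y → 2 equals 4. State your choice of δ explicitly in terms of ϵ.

Fix ϵ > 0. We seek δ > 0 with 0 < |y − 2| < δ ⇒ |y² − 4| < ϵ.
Factor: y² − 4 = (y − 2)(y + 2), so |y² − 4| = |y − 2|·|y + 2|.
Impose δ ≤ 2 so that |y| < 4; then |y + 2| ≤ 6.
Hence |y² − 4| ≤ 6|y − 2|, which is < ϵ once |y − 2| < ϵ/6.
Take δ = min(2, ϵ/6). If 0 < |y − 2| < δ then both bounds hold and |y² − 4| ≤ 6|y − 2| < 6·(ϵ/6) = ϵ.

δ = min(2, ϵ/6)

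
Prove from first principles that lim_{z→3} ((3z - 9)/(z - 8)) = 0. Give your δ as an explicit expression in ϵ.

δ = min(5/2, (5/6)ϵ)

Let ϵ > 0. We want δ > 0 with 0 < |z − 3| < δ ⇒ |(3z - 9)/(z - 8) − 0| < ϵ.
Combining over a common denominator, (3z - 9)/(z - 8) − 0 = [(3z - 9)·(-5) − 0·(z - 8)] / [(-5)·(z - 8)] = -15(z − 3) / ((-5)(z - 8)).
So |(3z - 9)/(z - 8) − 0| = 15|z − 3| / (5·|z − 8|).
Require δ ≤ 5/2, so |z − 8| ≥ |-5| − |z − 3| > 5 − 5/2 = 5/2.
Hence |(3z - 9)/(z - 8) − 0| < 15|z − 3|/(5·(5/2)) = (6/5)|z − 3|, which is < ϵ once |z − 3| < (5/6)ϵ.
Take δ = min(5/2, (5/6)ϵ). Then 0 < |z − 3| < δ forces both bounds, so |(3z - 9)/(z - 8) − 0| < ϵ.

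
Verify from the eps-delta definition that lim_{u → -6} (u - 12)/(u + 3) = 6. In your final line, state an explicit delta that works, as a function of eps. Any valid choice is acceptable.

delta = min(3/2, (3/10)eps)

Fix eps > 0. We want delta > 0 with 0 < |u + 6| < delta ⇒ |(u - 12)/(u + 3) − 6| < eps.
Combining over a common denominator, (u - 12)/(u + 3) − 6 = [(u - 12)·(-3) − (-18)·(u + 3)] / [(-3)·(u + 3)] = 15(u + 6) / ((-3)(u + 3)).
So |(u - 12)/(u + 3) − 6| = 15|u + 6| / (3·|u + 3|).
Restrict delta ≤ 3/2. Then |u + 6| < 3/2 gives |u + 3| = |(u + 6) + (-3)| ≥ 3 − 3/2 = 3/2.
Hence |(u - 12)/(u + 3) − 6| < 15|u + 6|/(3·(3/2)) = (10/3)|u + 6|, which is < eps once |u + 6| < (3/10)eps.
Take delta = min(3/2, (3/10)eps). Then 0 < |u + 6| < delta forces both bounds, so |(u - 12)/(u + 3) − 6| < eps.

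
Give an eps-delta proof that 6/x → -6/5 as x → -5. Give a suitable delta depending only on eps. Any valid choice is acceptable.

delta = min(5/2, (25/12)eps)

Fix eps > 0. We seek delta > 0 such that 0 < |x + 5| < delta implies |6/x + 6/5| < eps.
|6/x + 6/5| = 6·|-5 − x|/(5·|x|) = 6|x + 5|/(5|x|).
Restrict delta ≤ 5/2. Then |x + 5| < 5/2 gives |x| > 5/2, so 5|x| > 25/2.
Then |6/x + 6/5| < 6|x + 5|/(25/2), which is < eps when |x + 5| < (25/12)eps.
Take delta = min(5/2, (25/12)eps). Then 0 < |x + 5| < delta gives both |x + 5| < 5/2 and |x + 5| < (25/12)eps, so |6/x + 6/5| < eps.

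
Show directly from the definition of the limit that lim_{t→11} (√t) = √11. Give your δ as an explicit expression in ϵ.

Let ϵ > 0 be given. We want δ > 0 such that 0 < |t − 11| < δ implies |√t − √11| < ϵ.
Multiplying by the conjugate, |√t − √11| = |t − 11|/(√t + √11).
Restrict δ ≤ 11 so that |t − 11| < 11 forces t > 0, and then √t + √11 > √11.
Hence |√t − √11| < |t − 11|/√11, which is < ϵ once |t − 11| < √11·ϵ.
Take δ = min(11, √11·ϵ). If 0 < |t − 11| < δ then t > 0 and |√t − √11| < |t − 11|/√11 < ϵ.

δ = min(11, √11·ϵ)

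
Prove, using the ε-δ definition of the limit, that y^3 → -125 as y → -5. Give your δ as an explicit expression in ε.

Let ε > 0. We seek δ > 0 with 0 < |y + 5| < δ ⇒ |y^3 + 125| < ε.
Factor: y^3 + 125 = (y + 5)(y^2 - 5y + 25), so |y^3 + 125| = |y + 5|·|y^2 - 5y + 25|.
Impose δ ≤ 1 so that |y| < 6; then |y^2 - 5y + 25| ≤ 91.
Hence |y^3 + 125| ≤ 91|y + 5|, which is < ε once |y + 5| < ε/91.
Take δ = min(1, ε/91). If 0 < |y + 5| < δ then both bounds hold and |y^3 + 125| ≤ 91|y + 5| < 91·(ε/91) = ε.

δ = min(1, ε/91)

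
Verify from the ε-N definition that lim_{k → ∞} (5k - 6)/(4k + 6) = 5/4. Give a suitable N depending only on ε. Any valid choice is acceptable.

Suppose ε > 0. For k ≥ 1, |(5k - 6)/(4k + 6) − (5/4)| = |-54|/(4(4k + 6)) = 54/(4(4k + 6)).
Since 4k + 6 ≥ 4k for k ≥ 1, this is ≤ 54/(4·4k) = (27/8)/k.
So |(5k - 6)/(4k + 6) − (5/4)| < ε whenever k > (27/8)/ε.
Take N = (27/8)/ε. If k > N then |(5k - 6)/(4k + 6) − (5/4)| ≤ (27/8)/k < ε.

N = (27/8)/ε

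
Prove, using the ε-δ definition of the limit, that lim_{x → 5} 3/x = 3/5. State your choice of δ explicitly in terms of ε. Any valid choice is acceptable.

δ = min(5/2, (25/6)ε)

Let ε > 0. We seek δ > 0 such that 0 < |x − 5| < δ implies |3/x − (3/5)| < ε.
|3/x − (3/5)| = 3·|5 − x|/(5·|x|) = 3|x − 5|/(5|x|).
Restrict δ ≤ 5/2. Then |x − 5| < 5/2 gives |x| > 5/2, so 5|x| > 25/2.
Then |3/x − (3/5)| < 3|x − 5|/(25/2), which is < ε when |x − 5| < (25/6)ε.
Take δ = min(5/2, (25/6)ε). Then 0 < |x − 5| < δ gives both |x − 5| < 5/2 and |x − 5| < (25/6)ε, so |3/x − (3/5)| < ε.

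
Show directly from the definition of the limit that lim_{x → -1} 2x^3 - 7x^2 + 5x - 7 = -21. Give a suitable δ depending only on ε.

δ = min(1, ε/40)

Suppose ε > 0. We want δ > 0 such that 0 < |x + 1| < δ implies |(2x^3 - 7x^2 + 5x - 7) + 21| < ε.
(2x^3 - 7x^2 + 5x - 7) + 21 = 2x^3 - 7x^2 + 5x + 14 = (x + 1)(2x^2 - 9x + 14).
So |(2x^3 - 7x^2 + 5x - 7) + 21| = |x + 1|·|2x^2 - 9x + 14|.
Require δ ≤ 1. Then |x + 1| < 1 gives |x| < 2, and by the triangle inequality |2x^2 - 9x + 14| ≤ 2·2^2 + 9·2 + 14 = 40.
Hence |(2x^3 - 7x^2 + 5x - 7) + 21| ≤ 40|x + 1| < ε provided |x + 1| < ε/40.
Take δ = min(1, ε/40). Then 0 < |x + 1| < δ gives both |x + 1| < 1 and |x + 1| < ε/40, so |(2x^3 - 7x^2 + 5x - 7) + 21| < ε.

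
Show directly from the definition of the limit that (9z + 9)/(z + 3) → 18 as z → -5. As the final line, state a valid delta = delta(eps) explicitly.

delta = min(1, (1/9)eps)

Let eps > 0 be given. We want delta > 0 with 0 < |z + 5| < delta ⇒ |(9z + 9)/(z + 3) − 18| < eps.
Combining over a common denominator, (9z + 9)/(z + 3) − 18 = [(9z + 9)·(-2) − (-36)·(z + 3)] / [(-2)·(z + 3)] = 18(z + 5) / ((-2)(z + 3)).
So |(9z + 9)/(z + 3) − 18| = 18|z + 5| / (2·|z + 3|).
Restrict delta ≤ 1. Then |z + 5| < 1 gives |z + 3| = |(z + 5) + (-2)| ≥ 2 − 1 = 1.
Hence |(9z + 9)/(z + 3) − 18| < 18|z + 5|/(2·1) = 9|z + 5|, which is < eps once |z + 5| < (1/9)eps.
Take delta = min(1, (1/9)eps). Then 0 < |z + 5| < delta forces both bounds, so |(9z + 9)/(z + 3) − 18| < eps.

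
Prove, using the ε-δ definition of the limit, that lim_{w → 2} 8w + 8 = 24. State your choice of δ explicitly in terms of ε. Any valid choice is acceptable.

Let ε > 0 be given. We need δ > 0 so that 0 < |w − 2| < δ implies |(8w + 8) − 24| < ε.
Since (8w + 8) − 24 = 8(w − 2), we have |(8w + 8) − 24| = 8|w − 2|.
So 8|w − 2| < ε exactly when |w − 2| < ε/8.
Take δ = ε/8. If 0 < |w − 2| < δ then |(8w + 8) − 24| = 8|w − 2| < 8·(ε/8) = ε.

δ = ε/8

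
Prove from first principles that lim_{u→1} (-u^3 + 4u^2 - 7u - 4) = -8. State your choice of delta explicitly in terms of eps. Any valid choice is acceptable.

Suppose eps > 0. We want delta > 0 such that 0 < |u − 1| < delta implies |(-u^3 + 4u^2 - 7u - 4) + 8| < eps.
(-u^3 + 4u^2 - 7u - 4) + 8 = -u^3 + 4u^2 - 7u + 4 = (u − 1)(-u^2 + 3u - 4).
So |(-u^3 + 4u^2 - 7u - 4) + 8| = |u − 1|·|-u^2 + 3u - 4|.
Require delta ≤ 2. Then |u − 1| < 2 gives |u| < 3, and by the triangle inequality |-u^2 + 3u - 4| ≤ 3^2 + 3·3 + 4 = 22.
Hence |(-u^3 + 4u^2 - 7u - 4) + 8| ≤ 22|u − 1| < eps provided |u − 1| < eps/22.
Take delta = min(2, eps/22). Then 0 < |u − 1| < delta gives both |u − 1| < 2 and |u − 1| < eps/22, so |(-u^3 + 4u^2 - 7u - 4) + 8| < eps.

delta = min(2, eps/22)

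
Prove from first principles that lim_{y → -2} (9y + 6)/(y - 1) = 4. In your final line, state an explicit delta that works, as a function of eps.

Let eps > 0. We want delta > 0 with 0 < |y + 2| < delta ⇒ |(9y + 6)/(y - 1) − 4| < eps.
Combining over a common denominator, (9y + 6)/(y - 1) − 4 = [(9y + 6)·(-3) − (-12)·(y - 1)] / [(-3)·(y - 1)] = -15(y + 2) / ((-3)(y - 1)).
So |(9y + 6)/(y - 1) − 4| = 15|y + 2| / (3·|y − 1|).
Require delta ≤ 3/2, so |y − 1| ≥ |-3| − |y + 2| > 3 − 3/2 = 3/2.
Hence |(9y + 6)/(y - 1) − 4| < 15|y + 2|/(3·(3/2)) = (10/3)|y + 2|, which is < eps once |y + 2| < (3/10)eps.
Take delta = min(3/2, (3/10)eps). Then 0 < |y + 2| < delta forces both bounds, so |(9y + 6)/(y - 1) − 4| < eps.

delta = min(3/2, (3/10)eps)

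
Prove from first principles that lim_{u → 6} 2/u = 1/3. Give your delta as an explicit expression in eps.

Suppose eps > 0. We seek delta > 0 such that 0 < |u − 6| < delta implies |2/u − (1/3)| < eps.
|2/u − (1/3)| = 2·|6 − u|/(6·|u|) = 2|u − 6|/(6|u|).
Require delta ≤ 3 so that |u| > 6 − 3 = 3, hence 6|u| > 18.
Then |2/u − (1/3)| < 2|u − 6|/18, which is < eps when |u − 6| < 9eps.
Take delta = min(3, 9eps). Then 0 < |u − 6| < delta gives both |u − 6| < 3 and |u − 6| < 9eps, so |2/u − (1/3)| < eps.

delta = min(3, 9eps)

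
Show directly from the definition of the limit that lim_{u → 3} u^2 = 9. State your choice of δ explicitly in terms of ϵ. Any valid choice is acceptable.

δ = min(2, ϵ/8)

Fix ϵ > 0. We seek δ > 0 with 0 < |u − 3| < δ ⇒ |u^2 − 9| < ϵ.
Factor: u^2 − 9 = (u − 3)(u + 3), so |u^2 − 9| = |u − 3|·|u + 3|.
Restrict δ ≤ 2. Then |u − 3| < 2 gives |u| < 5, so by the triangle inequality |u + 3| ≤ 5 + 3 = 8.
Hence |u^2 − 9| ≤ 8|u − 3|, which is < ϵ once |u − 3| < ϵ/8.
Take δ = min(2, ϵ/8). If 0 < |u − 3| < δ then both bounds hold and |u^2 − 9| ≤ 8|u − 3| < 8·(ϵ/8) = ϵ.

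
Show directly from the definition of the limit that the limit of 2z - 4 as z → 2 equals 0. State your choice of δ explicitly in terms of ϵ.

Let ϵ > 0 be given. We need δ > 0 so that 0 < |z − 2| < δ implies |(2z - 4)| < ϵ.
Since (2z - 4) = 2(z − 2), we have |(2z - 4)| = 2|z − 2|.
So 2|z − 2| < ϵ exactly when |z − 2| < ϵ/2.
Take δ = ϵ/2. If 0 < |z − 2| < δ then |(2z - 4)| = 2|z − 2| < 2·(ϵ/2) = ϵ.

δ = ϵ/2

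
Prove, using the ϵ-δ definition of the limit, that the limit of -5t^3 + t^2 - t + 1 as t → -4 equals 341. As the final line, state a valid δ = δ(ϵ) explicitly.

Fix ϵ > 0. We want δ > 0 such that 0 < |t + 4| < δ implies |(-5t^3 + t^2 - t + 1) − 341| < ϵ.
(-5t^3 + t^2 - t + 1) − 341 = -5t^3 + t^2 - t - 340 = (t + 4)(-5t^2 + 21t - 85).
So |(-5t^3 + t^2 - t + 1) − 341| = |t + 4|·|-5t^2 + 21t - 85|.
Assume first that |t + 4| < 2, so |t| < 6. Then |-5t^2 + 21t - 85| ≤ 5·6^2 + 21·6 + 85 = 391.
Hence |(-5t^3 + t^2 - t + 1) − 341| ≤ 391|t + 4| < ϵ provided |t + 4| < ϵ/391.
Take δ = min(2, ϵ/391). Then 0 < |t + 4| < δ gives both |t + 4| < 2 and |t + 4| < ϵ/391, so |(-5t^3 + t^2 - t + 1) − 341| < ϵ.

δ = min(2, ϵ/391)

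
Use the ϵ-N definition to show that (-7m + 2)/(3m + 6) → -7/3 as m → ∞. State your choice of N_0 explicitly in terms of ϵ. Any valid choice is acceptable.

Suppose ϵ > 0. For m ≥ 1, |(-7m + 2)/(3m + 6) + 7/3| = |48|/(3(3m + 6)) = 48/(3(3m + 6)).
Since 3m + 6 ≥ 3m for m ≥ 1, this is ≤ 48/(3·3m) = (16/3)/m.
So |(-7m + 2)/(3m + 6) + 7/3| < ϵ whenever m > (16/3)/ϵ.
Take N_0 = (16/3)/ϵ. If m > N_0 then |(-7m + 2)/(3m + 6) + 7/3| ≤ (16/3)/m < ϵ.

N_0 = (16/3)/ϵ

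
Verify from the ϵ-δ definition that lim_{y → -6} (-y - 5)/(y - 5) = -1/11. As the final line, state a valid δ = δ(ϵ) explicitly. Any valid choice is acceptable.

Let ϵ > 0. We want δ > 0 with 0 < |y + 6| < δ ⇒ |(-y - 5)/(y - 5) + 1/11| < ϵ.
Combining over a common denominator, (-y - 5)/(y - 5) + 1/11 = [(-y - 5)·(-11) − 1·(y - 5)] / [(-11)·(y - 5)] = 10(y + 6) / ((-11)(y - 5)).
So |(-y - 5)/(y - 5) + 1/11| = 10|y + 6| / (11·|y − 5|).
Restrict δ ≤ 11/2. Then |y + 6| < 11/2 gives |y − 5| = |(y + 6) + (-11)| ≥ 11 − 11/2 = 11/2.
Hence |(-y - 5)/(y - 5) + 1/11| < 10|y + 6|/(11·(11/2)) = (20/121)|y + 6|, which is < ϵ once |y + 6| < (121/20)ϵ.
Take δ = min(11/2, (121/20)ϵ). Then 0 < |y + 6| < δ forces both bounds, so |(-y - 5)/(y - 5) + 1/11| < ϵ.

δ = min(11/2, (121/20)ϵ)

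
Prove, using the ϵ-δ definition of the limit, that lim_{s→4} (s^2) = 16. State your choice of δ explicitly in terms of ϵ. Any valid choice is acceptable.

δ = min(1, ϵ/9)

Suppose ϵ > 0. We seek δ > 0 with 0 < |s − 4| < δ ⇒ |s^2 − 16| < ϵ.
Factor: s^2 − 16 = (s − 4)(s + 4), so |s^2 − 16| = |s − 4|·|s + 4|.
Restrict δ ≤ 1. Then |s − 4| < 1 gives |s| < 5, so by the triangle inequality |s + 4| ≤ 5 + 4 = 9.
Hence |s^2 − 16| ≤ 9|s − 4|, which is < ϵ once |s − 4| < ϵ/9.
Take δ = min(1, ϵ/9). If 0 < |s − 4| < δ then both bounds hold and |s^2 − 16| ≤ 9|s − 4| < 9·(ϵ/9) = ϵ.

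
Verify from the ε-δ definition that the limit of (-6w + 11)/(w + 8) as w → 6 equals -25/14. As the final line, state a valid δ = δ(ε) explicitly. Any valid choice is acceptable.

Suppose ε > 0. We want δ > 0 with 0 < |w − 6| < δ ⇒ |(-6w + 11)/(w + 8) + 25/14| < ε.
Combining over a common denominator, (-6w + 11)/(w + 8) + 25/14 = [(-6w + 11)·14 − (-25)·(w + 8)] / [14·(w + 8)] = -59(w − 6) / (14(w + 8)).
So |(-6w + 11)/(w + 8) + 25/14| = 59|w − 6| / (14·|w + 8|).
Restrict δ ≤ 7. Then |w − 6| < 7 gives |w + 8| = |(w − 6) + 14| ≥ 14 − 7 = 7.
Hence |(-6w + 11)/(w + 8) + 25/14| < 59|w − 6|/(14·7) = (59/98)|w − 6|, which is < ε once |w − 6| < (98/59)ε.
Take δ = min(7, (98/59)ε). Then 0 < |w − 6| < δ forces both bounds, so |(-6w + 11)/(w + 8) + 25/14| < ε.

δ = min(7, (98/59)ε)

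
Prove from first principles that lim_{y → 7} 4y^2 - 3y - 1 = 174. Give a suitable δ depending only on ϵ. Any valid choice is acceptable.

δ = min(1, ϵ/57)

Let ϵ > 0. We want δ > 0 such that 0 < |y − 7| < δ implies |(4y^2 - 3y - 1) − 174| < ϵ.
(4y^2 - 3y - 1) − 174 = 4y^2 - 3y - 175 = (y − 7)(4y + 25).
So |(4y^2 - 3y - 1) − 174| = |y − 7|·|4y + 25|.
Require δ ≤ 1. Then |y − 7| < 1 gives |y| < 8, and by the triangle inequality |4y + 25| ≤ 4·8 + 25 = 57.
Hence |(4y^2 - 3y - 1) − 174| ≤ 57|y − 7| < ϵ provided |y − 7| < ϵ/57.
Take δ = min(1, ϵ/57). Then 0 < |y − 7| < δ gives both |y − 7| < 1 and |y − 7| < ϵ/57, so |(4y^2 - 3y - 1) − 174| < ϵ.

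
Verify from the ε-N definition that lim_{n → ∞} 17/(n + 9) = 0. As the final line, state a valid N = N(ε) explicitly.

N = 17/ε

Suppose ε > 0. For n ≥ 1, |17/(n + 9) − 0| = 17/(n + 9) ≤ 17/n.
We need 17/n < ε, i.e. n > 17/ε.
Take N = 17/ε. If n > N then |17/(n + 9)| ≤ 17/n < ε.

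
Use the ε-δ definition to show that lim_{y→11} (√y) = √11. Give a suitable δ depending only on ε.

δ = min(11, √11·ε)

Fix ε > 0. We want δ > 0 such that 0 < |y − 11| < δ implies |√y − √11| < ε.
Rationalise: √y − √11 = (y − 11)/(√y + √11), so |√y − √11| = |y − 11|/(√y + √11).
Restrict δ ≤ 11 so that |y − 11| < 11 forces y > 0, and then √y + √11 > √11.
Hence |√y − √11| < |y − 11|/√11, which is < ε once |y − 11| < √11·ε.
Take δ = min(11, √11·ε). If 0 < |y − 11| < δ then y > 0 and |√y − √11| < |y − 11|/√11 < ε.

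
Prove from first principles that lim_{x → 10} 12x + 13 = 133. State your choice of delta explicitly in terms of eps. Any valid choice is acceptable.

Let eps > 0. We need delta > 0 so that 0 < |x − 10| < delta implies |(12x + 13) − 133| < eps.
Since (12x + 13) − 133 = 12(x − 10), we have |(12x + 13) − 133| = 12|x − 10|.
So 12|x − 10| < eps exactly when |x − 10| < eps/12.
Take delta = eps/12. If 0 < |x − 10| < delta then |(12x + 13) − 133| = 12|x − 10| < 12·(eps/12) = eps.

delta = eps/12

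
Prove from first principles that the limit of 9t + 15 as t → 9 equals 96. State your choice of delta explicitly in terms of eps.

delta = eps/9

Fix eps > 0. We need delta > 0 so that 0 < |t − 9| < delta implies |(9t + 15) − 96| < eps.
|(9t + 15) − 96| = |9t - 81| = 9|t − 9|.
Thus it suffices that |t − 9| < eps/9.
Choosing delta = eps/9 gives |(9t + 15) − 96| = 9|t − 9| < eps whenever |t − 9| < delta.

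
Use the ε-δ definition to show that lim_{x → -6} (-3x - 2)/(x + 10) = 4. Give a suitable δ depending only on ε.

Suppose ε > 0. We want δ > 0 with 0 < |x + 6| < δ ⇒ |(-3x - 2)/(x + 10) − 4| < ε.
Combining over a common denominator, (-3x - 2)/(x + 10) − 4 = [(-3x - 2)·4 − 16·(x + 10)] / [4·(x + 10)] = -28(x + 6) / (4(x + 10)).
So |(-3x - 2)/(x + 10) − 4| = 28|x + 6| / (4·|x + 10|).
Require δ ≤ 2, so |x + 10| ≥ |4| − |x + 6| > 4 − 2 = 2.
Hence |(-3x - 2)/(x + 10) − 4| < 28|x + 6|/(4·2) = (7/2)|x + 6|, which is < ε once |x + 6| < (2/7)ε.
Take δ = min(2, (2/7)ε). Then 0 < |x + 6| < δ forces both bounds, so |(-3x - 2)/(x + 10) − 4| < ε.

δ = min(2, (2/7)ε)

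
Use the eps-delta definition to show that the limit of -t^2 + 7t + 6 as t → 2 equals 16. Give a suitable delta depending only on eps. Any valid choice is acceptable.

Let eps > 0 be given. We want delta > 0 such that 0 < |t − 2| < delta implies |(-t^2 + 7t + 6) − 16| < eps.
(-t^2 + 7t + 6) − 16 = -t^2 + 7t - 10 = (t − 2)(-t + 5).
So |(-t^2 + 7t + 6) − 16| = |t − 2|·|-t + 5|.
Require delta ≤ 1. Then |t − 2| < 1 gives |t| < 3, and by the triangle inequality |-t + 5| ≤ 3 + 5 = 8.
Hence |(-t^2 + 7t + 6) − 16| ≤ 8|t − 2| < eps provided |t − 2| < eps/8.
Choosing delta = min(1, eps/8) ensures both conditions, hence |(-t^2 + 7t + 6) − 16| < eps.

delta = min(1, eps/8)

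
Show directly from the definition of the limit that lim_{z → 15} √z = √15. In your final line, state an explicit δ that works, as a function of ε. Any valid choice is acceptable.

δ = min(15, √15·ε)

Suppose ε > 0. We want δ > 0 such that 0 < |z − 15| < δ implies |√z − √15| < ε.
Rationalise: √z − √15 = (z − 15)/(√z + √15), so |√z − √15| = |z − 15|/(√z + √15).
Restrict δ ≤ 15 so that |z − 15| < 15 forces z > 0, and then √z + √15 > √15.
Hence |√z − √15| < |z − 15|/√15, which is < ε once |z − 15| < √15·ε.
Take δ = min(15, √15·ε). If 0 < |z − 15| < δ then z > 0 and |√z − √15| < |z − 15|/√15 < ε.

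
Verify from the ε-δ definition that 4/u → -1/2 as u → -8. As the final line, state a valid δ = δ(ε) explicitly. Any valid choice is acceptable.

δ = min(4, 8ε)

Suppose ε > 0. We seek δ > 0 such that 0 < |u + 8| < δ implies |4/u + 1/2| < ε.
|4/u + 1/2| = 4·|-8 − u|/(8·|u|) = 4|u + 8|/(8|u|).
Require δ ≤ 4 so that |u| > 8 − 4 = 4, hence 8|u| > 32.
Then |4/u + 1/2| < 4|u + 8|/32, which is < ε when |u + 8| < 8ε.
Take δ = min(4, 8ε). Then 0 < |u + 8| < δ gives both |u + 8| < 4 and |u + 8| < 8ε, so |4/u + 1/2| < ε.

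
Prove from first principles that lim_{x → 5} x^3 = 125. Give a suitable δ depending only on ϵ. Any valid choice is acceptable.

δ = min(1, ϵ/91)

Fix ϵ > 0. We seek δ > 0 with 0 < |x − 5| < δ ⇒ |x^3 − 125| < ϵ.
Factor: x^3 − 125 = (x − 5)(x^2 + 5x + 25), so |x^3 − 125| = |x − 5|·|x^2 + 5x + 25|.
Impose δ ≤ 1 so that |x| < 6; then |x^2 + 5x + 25| ≤ 91.
Hence |x^3 − 125| ≤ 91|x − 5|, which is < ϵ once |x − 5| < ϵ/91.
Take δ = min(1, ϵ/91). If 0 < |x − 5| < δ then both bounds hold and |x^3 − 125| ≤ 91|x − 5| < 91·(ϵ/91) = ϵ.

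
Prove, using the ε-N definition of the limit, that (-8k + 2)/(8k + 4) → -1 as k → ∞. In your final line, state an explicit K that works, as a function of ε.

K = (3/4)/ε

Let ε > 0 be given. For k ≥ 1, |(-8k + 2)/(8k + 4) + 1| = |48|/(8(8k + 4)) = 48/(8(8k + 4)).
Since 8k + 4 ≥ 8k for k ≥ 1, this is ≤ 48/(8·8k) = (3/4)/k.
So |(-8k + 2)/(8k + 4) + 1| < ε whenever k > (3/4)/ε.
Take K = (3/4)/ε. If k > K then |(-8k + 2)/(8k + 4) + 1| ≤ (3/4)/k < ε.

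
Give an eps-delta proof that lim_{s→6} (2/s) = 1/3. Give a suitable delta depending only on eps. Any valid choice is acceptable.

Let eps > 0. We seek delta > 0 such that 0 < |s − 6| < delta implies |2/s − (1/3)| < eps.
|2/s − (1/3)| = 2·|6 − s|/(6·|s|) = 2|s − 6|/(6|s|).
Restrict delta ≤ 3. Then |s − 6| < 3 gives |s| > 3, so 6|s| > 18.
Then |2/s − (1/3)| < 2|s − 6|/18, which is < eps when |s − 6| < 9eps.
Take delta = min(3, 9eps). Then 0 < |s − 6| < delta gives both |s − 6| < 3 and |s − 6| < 9eps, so |2/s − (1/3)| < eps.

delta = min(3, 9eps)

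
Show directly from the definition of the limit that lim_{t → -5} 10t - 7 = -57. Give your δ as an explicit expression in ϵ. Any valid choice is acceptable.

Let ϵ > 0 be given. We need δ > 0 so that 0 < |t + 5| < δ implies |(10t - 7) + 57| < ϵ.
Since (10t - 7) + 57 = 10(t + 5), we have |(10t - 7) + 57| = 10|t + 5|.
Thus it suffices that |t + 5| < ϵ/10.
Choosing δ = ϵ/10 gives |(10t - 7) + 57| = 10|t + 5| < ϵ whenever |t + 5| < δ.

δ = ϵ/10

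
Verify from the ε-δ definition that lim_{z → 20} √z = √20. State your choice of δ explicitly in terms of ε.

δ = min(20, √20·ε)

Fix ε > 0. We want δ > 0 such that 0 < |z − 20| < δ implies |√z − √20| < ε.
Rationalise: √z − √20 = (z − 20)/(√z + √20), so |√z − √20| = |z − 20|/(√z + √20).
Restrict δ ≤ 20 so that |z − 20| < 20 forces z > 0, and then √z + √20 > √20.
Hence |√z − √20| < |z − 20|/√20, which is < ε once |z − 20| < √20·ε.
Take δ = min(20, √20·ε). If 0 < |z − 20| < δ then z > 0 and |√z − √20| < |z − 20|/√20 < ε.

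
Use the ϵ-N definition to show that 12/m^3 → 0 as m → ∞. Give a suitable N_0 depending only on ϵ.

N_0 = (12/ϵ)^{1/3}

Suppose ϵ > 0. For m ≥ 1, |12/m^3 − 0| = 12/m^3.
12/m^3 < ϵ ⇔ m^3 > 12/ϵ ⇔ m > (12/ϵ)^{1/3}.
Take N_0 = (12/ϵ)^{1/3}. Then m > N_0 implies 12/m^3 < ϵ.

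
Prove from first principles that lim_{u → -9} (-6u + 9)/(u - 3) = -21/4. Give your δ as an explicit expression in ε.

δ = min(6, 8ε)

Let ε > 0. We want δ > 0 with 0 < |u + 9| < δ ⇒ |(-6u + 9)/(u - 3) + 21/4| < ε.
Combining over a common denominator, (-6u + 9)/(u - 3) + 21/4 = [(-6u + 9)·(-12) − 63·(u - 3)] / [(-12)·(u - 3)] = 9(u + 9) / ((-12)(u - 3)).
So |(-6u + 9)/(u - 3) + 21/4| = 9|u + 9| / (12·|u − 3|).
Restrict δ ≤ 6. Then |u + 9| < 6 gives |u − 3| = |(u + 9) + (-12)| ≥ 12 − 6 = 6.
Hence |(-6u + 9)/(u - 3) + 21/4| < 9|u + 9|/(12·6) = (1/8)|u + 9|, which is < ε once |u + 9| < 8ε.
Take δ = min(6, 8ε). Then 0 < |u + 9| < δ forces both bounds, so |(-6u + 9)/(u - 3) + 21/4| < ε.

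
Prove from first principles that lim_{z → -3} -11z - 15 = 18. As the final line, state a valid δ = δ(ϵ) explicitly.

δ = ϵ/11

Suppose ϵ > 0. We need δ > 0 so that 0 < |z + 3| < δ implies |(-11z - 15) − 18| < ϵ.
Since (-11z - 15) − 18 = -11(z + 3), we have |(-11z - 15) − 18| = 11|z + 3|.
So 11|z + 3| < ϵ exactly when |z + 3| < ϵ/11.
Choosing δ = ϵ/11 gives |(-11z - 15) − 18| = 11|z + 3| < ϵ whenever |z + 3| < δ.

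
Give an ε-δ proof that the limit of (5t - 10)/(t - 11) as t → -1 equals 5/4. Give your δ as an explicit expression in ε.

Let ε > 0 be given. We want δ > 0 with 0 < |t + 1| < δ ⇒ |(5t - 10)/(t - 11) − (5/4)| < ε.
Combining over a common denominator, (5t - 10)/(t - 11) − (5/4) = [(5t - 10)·(-12) − (-15)·(t - 11)] / [(-12)·(t - 11)] = -45(t + 1) / ((-12)(t - 11)).
So |(5t - 10)/(t - 11) − (5/4)| = 45|t + 1| / (12·|t − 11|).
Restrict δ ≤ 6. Then |t + 1| < 6 gives |t − 11| = |(t + 1) + (-12)| ≥ 12 − 6 = 6.
Hence |(5t - 10)/(t - 11) − (5/4)| < 45|t + 1|/(12·6) = (5/8)|t + 1|, which is < ε once |t + 1| < (8/5)ε.
Take δ = min(6, (8/5)ε). Then 0 < |t + 1| < δ forces both bounds, so |(5t - 10)/(t - 11) − (5/4)| < ε.

δ = min(6, (8/5)ε)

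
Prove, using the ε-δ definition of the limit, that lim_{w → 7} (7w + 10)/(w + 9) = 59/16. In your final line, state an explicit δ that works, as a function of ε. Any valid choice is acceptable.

Let ε > 0 be given. We want δ > 0 with 0 < |w − 7| < δ ⇒ |(7w + 10)/(w + 9) − (59/16)| < ε.
Combining over a common denominator, (7w + 10)/(w + 9) − (59/16) = [(7w + 10)·16 − 59·(w + 9)] / [16·(w + 9)] = 53(w − 7) / (16(w + 9)).
So |(7w + 10)/(w + 9) − (59/16)| = 53|w − 7| / (16·|w + 9|).
Restrict δ ≤ 8. Then |w − 7| < 8 gives |w + 9| = |(w − 7) + 16| ≥ 16 − 8 = 8.
Hence |(7w + 10)/(w + 9) − (59/16)| < 53|w − 7|/(16·8) = (53/128)|w − 7|, which is < ε once |w − 7| < (128/53)ε.
Take δ = min(8, (128/53)ε). Then 0 < |w − 7| < δ forces both bounds, so |(7w + 10)/(w + 9) − (59/16)| < ε.

δ = min(8, (128/53)ε)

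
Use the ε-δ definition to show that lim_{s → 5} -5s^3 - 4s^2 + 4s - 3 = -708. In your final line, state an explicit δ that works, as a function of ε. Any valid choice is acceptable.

Let ε > 0. We want δ > 0 such that 0 < |s − 5| < δ implies |(-5s^3 - 4s^2 + 4s - 3) + 708| < ε.
(-5s^3 - 4s^2 + 4s - 3) + 708 = -5s^3 - 4s^2 + 4s + 705 = (s − 5)(-5s^2 - 29s - 141).
So |(-5s^3 - 4s^2 + 4s - 3) + 708| = |s − 5|·|-5s^2 - 29s - 141|.
Assume first that |s − 5| < 1, so |s| < 6. Then |-5s^2 - 29s - 141| ≤ 5·6^2 + 29·6 + 141 = 495.
Hence |(-5s^3 - 4s^2 + 4s - 3) + 708| ≤ 495|s − 5| < ε provided |s − 5| < ε/495.
Choosing δ = min(1, ε/495) ensures both conditions, hence |(-5s^3 - 4s^2 + 4s - 3) + 708| < ε.

δ = min(1, ε/495)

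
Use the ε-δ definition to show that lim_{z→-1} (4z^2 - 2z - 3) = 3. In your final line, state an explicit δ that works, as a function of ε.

Let ε > 0 be given. We want δ > 0 such that 0 < |z + 1| < δ implies |(4z^2 - 2z - 3) − 3| < ε.
(4z^2 - 2z - 3) − 3 = 4z^2 - 2z - 6 = (z + 1)(4z - 6).
So |(4z^2 - 2z - 3) − 3| = |z + 1|·|4z - 6|.
Assume first that |z + 1| < 1, so |z| < 2. Then |4z - 6| ≤ 4·2 + 6 = 14.
Hence |(4z^2 - 2z - 3) − 3| ≤ 14|z + 1| < ε provided |z + 1| < ε/14.
Choosing δ = min(1, ε/14) ensures both conditions, hence |(4z^2 - 2z - 3) − 3| < ε.

δ = min(1, ε/14)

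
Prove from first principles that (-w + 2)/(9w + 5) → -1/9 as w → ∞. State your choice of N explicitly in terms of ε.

N = (23/81)/ε

Suppose ε > 0. We seek N > 0 such that w > N implies |(-w + 2)/(9w + 5) + 1/9| < ε.
(-w + 2)/(9w + 5) + 1/9 = (9(-w + 2) − (-1)(9w + 5)) / (9(9w + 5)) = 23/(9(9w + 5)).
For w > 0 we have 9w + 5 > 9w, so |(-w + 2)/(9w + 5) + 1/9| = 23/(9(9w + 5)) < 23/(9·9w) = (23/81)/w.
Thus |(-w + 2)/(9w + 5) + 1/9| < ε whenever w > (23/81)/ε.
Take N = (23/81)/ε. If w > N then |(-w + 2)/(9w + 5) + 1/9| < (23/81)/w < ε.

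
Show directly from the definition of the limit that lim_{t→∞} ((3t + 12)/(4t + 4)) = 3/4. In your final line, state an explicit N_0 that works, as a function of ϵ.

N_0 = (9/4)/ϵ

Fix ϵ > 0. We seek N_0 > 0 such that t > N_0 implies |(3t + 12)/(4t + 4) − (3/4)| < ϵ.
(3t + 12)/(4t + 4) − (3/4) = (4(3t + 12) − 3(4t + 4)) / (4(4t + 4)) = 36/(4(4t + 4)).
For t > 0 we have 4t + 4 > 4t, so |(3t + 12)/(4t + 4) − (3/4)| = 36/(4(4t + 4)) < 36/(4·4t) = (9/4)/t.
Thus |(3t + 12)/(4t + 4) − (3/4)| < ϵ whenever t > (9/4)/ϵ.
Take N_0 = (9/4)/ϵ. If t > N_0 then |(3t + 12)/(4t + 4) − (3/4)| < (9/4)/t < ϵ.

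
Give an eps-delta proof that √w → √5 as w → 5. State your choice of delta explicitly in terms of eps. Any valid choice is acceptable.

delta = min(5, √5·eps)

Fix eps > 0. We want delta > 0 such that 0 < |w − 5| < delta implies |√w − √5| < eps.
Multiplying by the conjugate, |√w − √5| = |w − 5|/(√w + √5).
Restrict delta ≤ 5 so that |w − 5| < 5 forces w > 0, and then √w + √5 > √5.
Hence |√w − √5| < |w − 5|/√5, which is < eps once |w − 5| < √5·eps.
Take delta = min(5, √5·eps). If 0 < |w − 5| < delta then w > 0 and |√w − √5| < |w − 5|/√5 < eps.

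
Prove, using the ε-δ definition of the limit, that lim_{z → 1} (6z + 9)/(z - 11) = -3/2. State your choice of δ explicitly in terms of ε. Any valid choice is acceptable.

Suppose ε > 0. We want δ > 0 with 0 < |z − 1| < δ ⇒ |(6z + 9)/(z - 11) + 3/2| < ε.
Combining over a common denominator, (6z + 9)/(z - 11) + 3/2 = [(6z + 9)·(-10) − 15·(z - 11)] / [(-10)·(z - 11)] = -75(z − 1) / ((-10)(z - 11)).
So |(6z + 9)/(z - 11) + 3/2| = 75|z − 1| / (10·|z − 11|).
Restrict δ ≤ 5. Then |z − 1| < 5 gives |z − 11| = |(z − 1) + (-10)| ≥ 10 − 5 = 5.
Hence |(6z + 9)/(z - 11) + 3/2| < 75|z − 1|/(10·5) = (3/2)|z − 1|, which is < ε once |z − 1| < (2/3)ε.
Take δ = min(5, (2/3)ε). Then 0 < |z − 1| < δ forces both bounds, so |(6z + 9)/(z - 11) + 3/2| < ε.

δ = min(5, (2/3)ε)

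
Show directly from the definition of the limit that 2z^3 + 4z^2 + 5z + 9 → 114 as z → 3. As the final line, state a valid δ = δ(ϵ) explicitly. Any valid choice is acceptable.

δ = min(1, ϵ/107)

Suppose ϵ > 0. We want δ > 0 such that 0 < |z − 3| < δ implies |(2z^3 + 4z^2 + 5z + 9) − 114| < ϵ.
(2z^3 + 4z^2 + 5z + 9) − 114 = 2z^3 + 4z^2 + 5z - 105 = (z − 3)(2z^2 + 10z + 35).
So |(2z^3 + 4z^2 + 5z + 9) − 114| = |z − 3|·|2z^2 + 10z + 35|.
Assume first that |z − 3| < 1, so |z| < 4. Then |2z^2 + 10z + 35| ≤ 2·4^2 + 10·4 + 35 = 107.
Hence |(2z^3 + 4z^2 + 5z + 9) − 114| ≤ 107|z − 3| < ϵ provided |z − 3| < ϵ/107.
Take δ = min(1, ϵ/107). Then 0 < |z − 3| < δ gives both |z − 3| < 1 and |z − 3| < ϵ/107, so |(2z^3 + 4z^2 + 5z + 9) − 114| < ϵ.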